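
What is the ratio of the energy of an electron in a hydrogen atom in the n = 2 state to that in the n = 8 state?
16.000

Using E_n = -13.6057 Z² / n² eV with Z = 1:

E_2 = -13.6057 / 2² = -13.6057 / 4 = -3.401425000 eV
E_8 = -13.6057 / 8² = -13.6057 / 64 = -0.212589063 eV

The ratio is:
E_2/E_8 = (-3.401425000) / (-0.212589063)
E_2/E_8 = (-13.6057/4) / (-13.6057/64)
E_2/E_8 = 64/4
E_2/E_8 = 16.000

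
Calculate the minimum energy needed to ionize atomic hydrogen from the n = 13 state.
0.080507 eV

The ionization energy is the energy needed to remove the electron completely (n → ∞).

For hydrogen, E_n = -13.6057 eV / n².

At n = 13: E_13 = -13.6057 / 13² = -0.080507101 eV
At n = ∞: E_∞ = 0 eV

Ionization energy = E_∞ - E_13 = 0 - (-0.080507101) = 0.080507101 eV
Ionization energy ≈ 0.080507 eV

This is also called the binding energy of the electron in state n = 13.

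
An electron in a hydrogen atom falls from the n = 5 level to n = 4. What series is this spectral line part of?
Brackett series

The spectral series in hydrogen are named based on the final (lower) energy level:
- Lyman series: n_final = 1 (ultraviolet)
- Balmer series: n_final = 2 (visible/near-UV)
- Paschen series: n_final = 3 (infrared)
- Brackett series: n_final = 4 (infrared)
- Pfund series: n_final = 5 (far infrared)

Since this transition ends at n = 4, it belongs to the Brackett series.

For reference, this 5 → 4 line has photon energy
ΔE = 13.6057 eV × (1/4² - 1/5²) = 0.30612825 eV,
corresponding to wavelength λ = hc/ΔE = 1239.84 eV·nm / 0.30612825 eV = 4050.07 nm in the infrared region.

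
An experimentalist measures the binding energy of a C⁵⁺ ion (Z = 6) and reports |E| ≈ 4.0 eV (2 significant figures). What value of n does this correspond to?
n = 11

The exact energy levels follow E_n = -13.6057 Z² / n² eV with Z = 6.

The measured value (-4.0 eV) is reported to only 2 significant figures, so we must test candidate n values and see which one matches to that precision.

Candidate energies:
  n = 9:  E = -13.6057 × 6² / 9² = -6.04698 eV
  n = 10:  E = -13.6057 × 6² / 10² = -4.89805 eV
  n = 11:  E = -13.6057 × 6² / 11² = -4.04798 eV  ← matches
  n = 12:  E = -13.6057 × 6² / 12² = -3.40143 eV
  n = 13:  E = -13.6057 × 6² / 13² = -2.89826 eV

Checking against the measurement of -4.0 eV (2 sig figs), only n = 11 agrees:
E_11 = -4.04798 eV, which rounds to -4.0 eV ✓

Therefore n = 11.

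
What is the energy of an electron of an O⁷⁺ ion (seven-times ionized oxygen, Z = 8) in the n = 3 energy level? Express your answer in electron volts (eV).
-96.751644 eV

The energy levels of a hydrogen-like atom are given by:
E_n = -13.6057 Z² / n² eV  (with Z = 8 for O⁷⁺)

For n = 3:
E_3 = -13.6057 × 8² / 3²
E_3 = -13.6057 × 64 / 9
E_3 = -96.751644 eV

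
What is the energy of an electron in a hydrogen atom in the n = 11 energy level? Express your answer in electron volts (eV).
-0.112 eV

The energy levels of a hydrogen-like atom are given by:
E_n = -13.6057 eV / n²

For n = 11:
E_11 = -13.6057 eV / 11²
E_11 = -13.6057 eV / 121
E_11 = -0.112 eV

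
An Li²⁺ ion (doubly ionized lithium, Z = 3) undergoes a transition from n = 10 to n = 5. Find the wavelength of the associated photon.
337.506 nm

First, find the transition energy using E_n = -13.6057 Z² / n² eV:
E_10 = -13.6057 × 3² / 10² = -1.2245130 eV
E_5 = -13.6057 × 3² / 5² = -4.8980520 eV

Photon energy: |ΔE| = |E_5 - E_10| = 3.6735390 eV

Convert to wavelength using E = hc/λ with hc = 1239.84 eV·nm:
λ = hc/E = 1239.84 eV·nm / 3.6735390 eV
λ = 337.506 nm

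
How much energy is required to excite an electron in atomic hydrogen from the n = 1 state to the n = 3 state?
12.093956 eV

The energy levels of a hydrogen-like atom are E_n = -13.6057 eV / n².

Energy at n = 1: E_1 = -13.6057 / 1² = -13.605700000 eV
Energy at n = 3: E_3 = -13.6057 / 3² = -1.511744444 eV

The excitation energy is the difference:
ΔE = E_3 - E_1
ΔE = -1.511744444 - (-13.605700000)
ΔE = 12.093956 eV

Since this is positive, energy must be absorbed (photon absorption).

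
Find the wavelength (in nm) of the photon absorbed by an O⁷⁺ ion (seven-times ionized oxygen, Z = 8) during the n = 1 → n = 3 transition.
1.60 nm

First, find the transition energy using E_n = -13.6057 Z² / n² eV:
E_1 = -13.6057 × 8² / 1² = -870.7648 eV
E_3 = -13.6057 × 8² / 3² = -96.7516 eV

Photon energy: |ΔE| = |E_3 - E_1| = 774.0132 eV

Convert to wavelength using E = hc/λ with hc = 1239.84 eV·nm:
λ = hc/E = 1239.84 eV·nm / 774.0132 eV
λ = 1.60 nm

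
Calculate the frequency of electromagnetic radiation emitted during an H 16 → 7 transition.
5.429e+13 Hz

First, find the transition energy:
E_16 = -13.6057 / 16² = -0.0531473 eV
E_7 = -13.6057 / 7² = -0.2776673 eV
|ΔE| = |E_7 - E_16| = 0.2245200 eV

Convert to Joules: E = 0.2245200 eV × (1.602177 × 10⁻¹⁹ J/eV) = 3.59721e-20 J

Using E = hf:
f = E/h = 3.59721e-20 J / (6.62607 × 10⁻³⁴ J·s)
f = 5.429e+13 Hz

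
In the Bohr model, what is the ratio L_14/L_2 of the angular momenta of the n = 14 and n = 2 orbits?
7.000

In the Bohr model, L_n = nℏ, so the ratio is purely the ratio of quantum numbers:

L_14/L_2 = 14ℏ / 2ℏ = 14/2 = 7.000

The angular momentum scales linearly with n.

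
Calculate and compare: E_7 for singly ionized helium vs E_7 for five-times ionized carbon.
C⁵⁺ at n = 7 (E = -10.00 eV)

Using E_n = -13.6057 Z² / n² eV:

He⁺ (Z = 2) at n = 7:
E = -13.6057 × 2² / 7² = -13.6057 × 4 / 49 = -1.11067 eV

C⁵⁺ (Z = 6) at n = 7:
E = -13.6057 × 6² / 7² = -13.6057 × 36 / 49 = -9.99602 eV

Since -9.99602 eV < -1.11067 eV,
C⁵⁺ at n = 7 is more tightly bound (requires more energy to ionize).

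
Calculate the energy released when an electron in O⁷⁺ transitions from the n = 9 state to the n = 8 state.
2.856 eV

The energy levels are E_n = -13.6057 Z² eV / n².

Energy at n = 9: E_9 = -13.6057 × 8² / 9² = -10.750183 eV
Energy at n = 8: E_8 = -13.6057 × 8² / 8² = -13.605700 eV

For emission (electron falling to lower state), the photon energy is:
E_photon = E_9 - E_8 = |-10.750183 - (-13.605700)|
E_photon = 2.856 eV

This energy is carried away by the emitted photon.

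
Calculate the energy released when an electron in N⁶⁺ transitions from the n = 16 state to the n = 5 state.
24.063 eV

The energy levels are E_n = -13.6057 Z² eV / n².

Energy at n = 16: E_16 = -13.6057 × 7² / 16² = -2.604216 eV
Energy at n = 5: E_5 = -13.6057 × 7² / 5² = -26.667172 eV

For emission (electron falling to lower state), the photon energy is:
E_photon = E_16 - E_5 = |-2.604216 - (-26.667172)|
E_photon = 24.063 eV

This energy is carried away by the emitted photon.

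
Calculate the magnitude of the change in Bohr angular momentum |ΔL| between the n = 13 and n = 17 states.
4.21829e-34 J·s (or 4ℏ)

In the Bohr model, L_n = nℏ where ℏ = 1.0545718e-34 J·s.

L_17 = 17ℏ = 1.7927721e-33 J·s
L_13 = 13ℏ = 1.3709433e-33 J·s

ΔL = L_17 - L_13 = (17 - 13)ℏ = 4ℏ
ΔL = 4 × 1.0545718e-34 J·s = 4.21829e-34 J·s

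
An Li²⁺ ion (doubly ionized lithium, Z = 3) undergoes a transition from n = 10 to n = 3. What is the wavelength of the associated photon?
100.1390 nm

First, find the transition energy using E_n = -13.6057 Z² / n² eV:
E_10 = -13.6057 × 3² / 10² = -1.2245130 eV
E_3 = -13.6057 × 3² / 3² = -13.6057000 eV

Photon energy: |ΔE| = |E_3 - E_10| = 12.3811870 eV

Convert to wavelength using E = hc/λ with hc = 1239.84 eV·nm:
λ = hc/E = 1239.84 eV·nm / 12.3811870 eV
λ = 100.1390 nm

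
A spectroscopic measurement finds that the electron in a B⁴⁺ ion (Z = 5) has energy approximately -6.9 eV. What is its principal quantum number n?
n = 7

The exact energy levels follow E_n = -13.6057 Z² / n² eV with Z = 5.

The measured value (-6.9 eV) is reported to only 2 significant figures, so we must test candidate n values and see which one matches to that precision.

Candidate energies:
  n = 5:  E = -13.6057 × 5² / 5² = -13.60570 eV
  n = 6:  E = -13.6057 × 5² / 6² = -9.44840 eV
  n = 7:  E = -13.6057 × 5² / 7² = -6.94168 eV  ← matches
  n = 8:  E = -13.6057 × 5² / 8² = -5.31473 eV
  n = 9:  E = -13.6057 × 5² / 9² = -4.19929 eV

Checking against the measurement of -6.9 eV (2 sig figs), only n = 7 agrees:
E_7 = -6.94168 eV, which rounds to -6.9 eV ✓

Therefore n = 7.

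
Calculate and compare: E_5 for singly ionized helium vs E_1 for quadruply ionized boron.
B⁴⁺ at n = 1 (E = -340.142500 eV)

Using E_n = -13.6057 Z² / n² eV:

He⁺ (Z = 2) at n = 5:
E = -13.6057 × 2² / 5² = -13.6057 × 4 / 25 = -2.176912000 eV

B⁴⁺ (Z = 5) at n = 1:
E = -13.6057 × 5² / 1² = -13.6057 × 25 / 1 = -340.142500000 eV

Since -340.142500000 eV < -2.176912000 eV,
B⁴⁺ at n = 1 is more tightly bound (requires more energy to ionize).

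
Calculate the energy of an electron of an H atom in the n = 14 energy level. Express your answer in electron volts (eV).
-0.0694 eV

The energy levels of a hydrogen-like atom are given by:
E_n = -13.6057 eV / n²

For n = 14:
E_14 = -13.6057 eV / 14²
E_14 = -13.6057 eV / 196
E_14 = -0.0694 eV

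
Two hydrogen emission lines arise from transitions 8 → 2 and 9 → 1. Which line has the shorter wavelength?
9 → 1

Calculate the energy for each transition:

Transition 8 → 2:
ΔE₁ = |E_2 - E_8| = |-13.6057/2² - (-13.6057/8²)|
ΔE₁ = |-3.401425000000 - (-0.212589062500)| = 3.188835938 eV

Transition 9 → 1:
ΔE₂ = |E_1 - E_9| = |-13.6057/1² - (-13.6057/9²)|
ΔE₂ = |-13.605700000000 - (-0.167971604938)| = 13.437728395 eV

Since 13.437728395 eV > 3.188835938 eV, the transition 9 → 1 emits the more energetic photon.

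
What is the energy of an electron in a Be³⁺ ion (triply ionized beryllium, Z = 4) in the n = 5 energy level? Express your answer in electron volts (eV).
-8.70765 eV

The energy levels of a hydrogen-like atom are given by:
E_n = -13.6057 Z² / n² eV  (with Z = 4 for Be³⁺)

For n = 5:
E_5 = -13.6057 × 4² / 5²
E_5 = -13.6057 × 16 / 25
E_5 = -8.70765 eV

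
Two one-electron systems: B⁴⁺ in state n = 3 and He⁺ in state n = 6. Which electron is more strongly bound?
B⁴⁺ at n = 3 (E = -37.794 eV)

Using E_n = -13.6057 Z² / n² eV:

B⁴⁺ (Z = 5) at n = 3:
E = -13.6057 × 5² / 3² = -13.6057 × 25 / 9 = -37.793611 eV

He⁺ (Z = 2) at n = 6:
E = -13.6057 × 2² / 6² = -13.6057 × 4 / 36 = -1.511744 eV

Since -37.793611 eV < -1.511744 eV,
B⁴⁺ at n = 3 is more tightly bound (requires more energy to ionize).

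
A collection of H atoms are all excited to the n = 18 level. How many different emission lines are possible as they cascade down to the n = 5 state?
91

The electron can occupy levels n = 5, 6, ..., 18 during de-excitation — that is m = 18 - 5 + 1 = 14 distinct levels.

The number of distinct spectral lines equals the number of ways to choose 2 of these m levels (each pair gives one possible emission transition):

Number of lines = m(m-1)/2 = 14×13/2 = 91

These correspond to all possible transitions between the 14 levels:
18 → 17, 18 → 16, 18 → 15, 18 → 14, 18 → 13, 18 → 12, 18 → 11, 18 → 10...

Each transition produces a photon with a unique energy (and thus wavelength). This count does not depend on Z.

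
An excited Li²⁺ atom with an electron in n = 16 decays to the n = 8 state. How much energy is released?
1.43498 eV

The energy levels are E_n = -13.6057 Z² eV / n².

Energy at n = 16: E_16 = -13.6057 × 3² / 16² = -0.47832539 eV
Energy at n = 8: E_8 = -13.6057 × 3² / 8² = -1.91330156 eV

For emission (electron falling to lower state), the photon energy is:
E_photon = E_16 - E_8 = |-0.47832539 - (-1.91330156)|
E_photon = 1.43498 eV

This energy is carried away by the emitted photon.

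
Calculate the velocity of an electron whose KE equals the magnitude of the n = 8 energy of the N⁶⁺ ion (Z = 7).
1.914e+06 m/s (or 0.64% of c)

The binding energy at n = 8 for N⁶⁺ is:
E_8 = -13.6057 × 7²/8² = -10.41686 eV
|E_8| = 10.41686 eV

Convert to Joules:
KE = 10.41686 eV × (1.602177 × 10⁻¹⁹ J/eV) = 1.66897e-18 J

Using KE = ½mv²:
v = √(2·KE/m_e)
v = √(2 × 1.66897e-18 J / 9.10938 × 10⁻³¹ kg)
v = 1.914e+06 m/s

This is approximately 0.64% the speed of light.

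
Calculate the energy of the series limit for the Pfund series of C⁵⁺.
19.59221 eV

The series limit corresponds to the transition from n = ∞ to n = 5.
This is the highest energy (shortest wavelength) transition in the Pfund series.

E_∞ = 0 eV
E_5 = -13.6057 × 6² / 5² = -19.59221 eV

Energy at series limit:
ΔE = E_∞ - E_5 = 0 - (-19.59221) = 19.59221 eV

This energy equals the ionization energy from the n = 5 state of C⁵⁺.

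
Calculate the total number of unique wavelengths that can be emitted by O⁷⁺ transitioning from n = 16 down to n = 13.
6

The electron can occupy levels n = 13, 14, ..., 16 during de-excitation — that is m = 16 - 13 + 1 = 4 distinct levels.

The number of distinct spectral lines equals the number of ways to choose 2 of these m levels (each pair gives one possible emission transition):

Number of lines = m(m-1)/2 = 4×3/2 = 6

These correspond to all possible transitions between the 4 levels:
16 → 15, 16 → 14, 16 → 13, 15 → 14, 15 → 13, 14 → 13

Each transition produces a photon with a unique energy (and thus wavelength). This count does not depend on Z.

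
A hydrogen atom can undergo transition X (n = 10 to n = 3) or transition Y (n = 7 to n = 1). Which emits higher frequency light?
7 → 1

Calculate the energy for each transition:

Transition 10 → 3:
ΔE₁ = |E_3 - E_10| = |-13.6057/3² - (-13.6057/10²)|
ΔE₁ = |-1.51174444 - (-0.13605700)| = 1.37569 eV

Transition 7 → 1:
ΔE₂ = |E_1 - E_7| = |-13.6057/1² - (-13.6057/7²)|
ΔE₂ = |-13.60570000 - (-0.27766735)| = 13.32803 eV

Since 13.32803 eV > 1.37569 eV, the transition 7 → 1 emits the more energetic photon.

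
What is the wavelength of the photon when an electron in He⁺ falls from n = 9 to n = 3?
230.6640 nm

First, find the transition energy using E_n = -13.6057 Z² / n² eV:
E_9 = -13.6057 × 2² / 9² = -0.67188642 eV
E_3 = -13.6057 × 2² / 3² = -6.04697778 eV

Photon energy: |ΔE| = |E_3 - E_9| = 5.37509136 eV

Convert to wavelength using E = hc/λ with hc = 1239.84 eV·nm:
λ = hc/E = 1239.84 eV·nm / 5.37509136 eV
λ = 230.6640 nm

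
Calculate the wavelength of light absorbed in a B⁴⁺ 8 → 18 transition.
290.71 nm

First, find the transition energy using E_n = -13.6057 Z² / n² eV:
E_8 = -13.6057 × 5² / 8² = -5.314727 eV
E_18 = -13.6057 × 5² / 18² = -1.049823 eV

Photon energy: |ΔE| = |E_18 - E_8| = 4.264904 eV

Convert to wavelength using E = hc/λ with hc = 1239.84 eV·nm:
λ = hc/E = 1239.84 eV·nm / 4.264904 eV
λ = 290.71 nm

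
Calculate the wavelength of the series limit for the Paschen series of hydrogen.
820.139 nm

The series limit corresponds to the transition from n = ∞ to n = 3.
This is the highest energy (shortest wavelength) transition in the Paschen series.

E_∞ = 0 eV
E_3 = -13.6057 / 3² = -1.5117444 eV

Energy at series limit:
ΔE = E_∞ - E_3 = 0 - (-1.5117444) = 1.5117444 eV
λ = hc/E = 1239.84 eV·nm / 1.5117444 eV = 820.139 nm

This energy equals the ionization energy from the n = 3 state of hydrogen.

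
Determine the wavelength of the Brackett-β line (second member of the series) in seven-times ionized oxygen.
41.00693 nm

The lines of a series are numbered from the longest wavelength (smallest ΔE) outward; the second line is the transition from n = n_f + 2 to n_f.
The Brackett series has all transitions ending at n_f = 4.

For O⁷⁺ (Z = 8), the second line (β-line) is the jump from n = 6 to n = 4:
E_6 = -13.6057 × 8² / 6² = -24.1879111 eV
E_4 = -13.6057 × 8² / 4² = -54.4228000 eV
ΔE = E_6 - E_4 = 30.2348889 eV

λ = hc/E = 1239.84 eV·nm / 30.2348889 eV
λ = 41.00693 nm

This is the β-line of the Brackett series in O⁷⁺.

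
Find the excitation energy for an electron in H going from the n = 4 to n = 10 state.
0.7143 eV

The energy levels of a hydrogen-like atom are E_n = -13.6057 eV / n².

Energy at n = 4: E_4 = -13.6057 / 4² = -0.8503563 eV
Energy at n = 10: E_10 = -13.6057 / 10² = -0.1360570 eV

The excitation energy is the difference:
ΔE = E_10 - E_4
ΔE = -0.1360570 - (-0.8503563)
ΔE = 0.7143 eV

Since this is positive, energy must be absorbed (photon absorption).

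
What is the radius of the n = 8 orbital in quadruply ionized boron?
0.67735 nm (or 6.77347 Å)

The Bohr radius formula is:
r_n = n² a₀ / Z

where a₀ = 0.05291772 nm is the Bohr radius.

For B⁴⁺ (Z = 5) at n = 8:
r_8 = 8² × 0.05291772 nm / 5
r_8 = 64 × 0.05291772 nm / 5
r_8 = 3.386734 nm / 5
r_8 = 0.67735 nm

The electron orbits at approximately 0.67735 nm from the nucleus.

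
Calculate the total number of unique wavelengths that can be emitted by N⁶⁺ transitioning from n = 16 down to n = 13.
6

The electron can occupy levels n = 13, 14, ..., 16 during de-excitation — that is m = 16 - 13 + 1 = 4 distinct levels.

The number of distinct spectral lines equals the number of ways to choose 2 of these m levels (each pair gives one possible emission transition):

Number of lines = m(m-1)/2 = 4×3/2 = 6

These correspond to all possible transitions between the 4 levels:
16 → 15, 16 → 14, 16 → 13, 15 → 14, 15 → 13, 14 → 13

Each transition produces a photon with a unique energy (and thus wavelength). This count does not depend on Z.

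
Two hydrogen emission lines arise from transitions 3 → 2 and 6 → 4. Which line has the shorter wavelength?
3 → 2

Calculate the energy for each transition:

Transition 3 → 2:
ΔE₁ = |E_2 - E_3| = |-13.6057/2² - (-13.6057/3²)|
ΔE₁ = |-3.401425000 - (-1.511744444)| = 1.889681 eV

Transition 6 → 4:
ΔE₂ = |E_4 - E_6| = |-13.6057/4² - (-13.6057/6²)|
ΔE₂ = |-0.850356250 - (-0.377936111)| = 0.472420 eV

Since 1.889681 eV > 0.472420 eV, the transition 3 → 2 emits the more energetic photon.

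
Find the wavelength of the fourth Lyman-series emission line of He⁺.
23.7309 nm

The lines of a series are numbered from the longest wavelength (smallest ΔE) outward; the fourth line is the transition from n = n_f + 4 to n_f.
The Lyman series has all transitions ending at n_f = 1.

For He⁺ (Z = 2), the fourth line (δ-line) is the jump from n = 5 to n = 1:
E_5 = -13.6057 × 2² / 5² = -2.176912 eV
E_1 = -13.6057 × 2² / 1² = -54.422800 eV
ΔE = E_5 - E_1 = 52.245888 eV

λ = hc/E = 1239.84 eV·nm / 52.245888 eV
λ = 23.7309 nm

This is the δ-line of the Lyman series in He⁺.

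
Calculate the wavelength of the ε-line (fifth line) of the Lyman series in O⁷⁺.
1.46453 nm

The lines of a series are numbered from the longest wavelength (smallest ΔE) outward; the fifth line is the transition from n = n_f + 5 to n_f.
The Lyman series has all transitions ending at n_f = 1.

For O⁷⁺ (Z = 8), the fifth line (ε-line) is the jump from n = 6 to n = 1:
E_6 = -13.6057 × 8² / 6² = -24.1879111 eV
E_1 = -13.6057 × 8² / 1² = -870.7648000 eV
ΔE = E_6 - E_1 = 846.5768889 eV

λ = hc/E = 1239.84 eV·nm / 846.5768889 eV
λ = 1.46453 nm

This is the ε-line of the Lyman series in O⁷⁺.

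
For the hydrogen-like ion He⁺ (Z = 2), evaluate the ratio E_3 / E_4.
1.7778

Using E_n = -13.6057 Z² / n² eV with Z = 2:

E_3 = -13.6057 × 2² / 3² = -54.4228 / 9 = -6.0469777778 eV
E_4 = -13.6057 × 2² / 4² = -54.4228 / 16 = -3.4014250000 eV

The ratio is:
E_3/E_4 = (-6.0469777778) / (-3.4014250000)
E_3/E_4 = (-54.4228/9) / (-54.4228/16)
E_3/E_4 = 16/9
E_3/E_4 = 1.7778
(Note: the Z² factors cancel in the ratio.)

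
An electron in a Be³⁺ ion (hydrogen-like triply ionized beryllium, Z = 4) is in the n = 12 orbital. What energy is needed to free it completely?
1.51174 eV

The ionization energy is the energy needed to remove the electron completely (n → ∞).

For a hydrogen-like ion with Z = 4, E_n = -13.6057 Z² / n² eV.

At n = 12: E_12 = -13.6057 × 4² / 12² = -1.51174444 eV
At n = ∞: E_∞ = 0 eV

Ionization energy = E_∞ - E_12 = 0 - (-1.51174444) = 1.51174444 eV
Ionization energy ≈ 1.51174 eV

This is also called the binding energy of the electron in state n = 12.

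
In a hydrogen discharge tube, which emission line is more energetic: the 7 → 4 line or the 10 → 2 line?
10 → 2

Calculate the energy for each transition:

Transition 7 → 4:
ΔE₁ = |E_4 - E_7| = |-13.6057/4² - (-13.6057/7²)|
ΔE₁ = |-0.8503562500 - (-0.2776673469)| = 0.5726889 eV

Transition 10 → 2:
ΔE₂ = |E_2 - E_10| = |-13.6057/2² - (-13.6057/10²)|
ΔE₂ = |-3.4014250000 - (-0.1360570000)| = 3.2653680 eV

Since 3.2653680 eV > 0.5726889 eV, the transition 10 → 2 emits the more energetic photon.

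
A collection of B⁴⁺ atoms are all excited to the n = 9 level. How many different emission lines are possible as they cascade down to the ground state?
36

The electron can occupy levels n = 1, 2, ..., 9 during de-excitation — that is m = 9 - 1 + 1 = 9 distinct levels.

The number of distinct spectral lines equals the number of ways to choose 2 of these m levels (each pair gives one possible emission transition):

Number of lines = m(m-1)/2 = 9×8/2 = 36

These correspond to all possible transitions between the 9 levels:
9 → 8, 9 → 7, 9 → 6, 9 → 5, 9 → 4, 9 → 3, 9 → 2, 9 → 1...

Each transition produces a photon with a unique energy (and thus wavelength). This count does not depend on Z.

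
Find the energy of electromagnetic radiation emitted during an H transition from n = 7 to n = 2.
3.12376 eV

The energy levels are E_n = -13.6057 eV / n².

Energy at n = 7: E_7 = -13.6057 / 7² = -0.27766735 eV
Energy at n = 2: E_2 = -13.6057 / 2² = -3.40142500 eV

For emission (electron falling to lower state), the photon energy is:
E_photon = E_7 - E_2 = |-0.27766735 - (-3.40142500)|
E_photon = 3.12376 eV

This energy is carried away by the emitted photon.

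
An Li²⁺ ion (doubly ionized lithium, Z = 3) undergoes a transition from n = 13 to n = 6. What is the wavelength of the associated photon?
463.16934 nm

First, find the transition energy using E_n = -13.6057 Z² / n² eV:
E_13 = -13.6057 × 3² / 13² = -0.724563905 eV
E_6 = -13.6057 × 3² / 6² = -3.401425000 eV

Photon energy: |ΔE| = |E_6 - E_13| = 2.676861095 eV

Convert to wavelength using E = hc/λ with hc = 1239.84 eV·nm:
λ = hc/E = 1239.84 eV·nm / 2.676861095 eV
λ = 463.16934 nm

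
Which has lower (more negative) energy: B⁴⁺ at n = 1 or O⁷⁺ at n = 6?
B⁴⁺ at n = 1 (E = -340.142500 eV)

Using E_n = -13.6057 Z² / n² eV:

B⁴⁺ (Z = 5) at n = 1:
E = -13.6057 × 5² / 1² = -13.6057 × 25 / 1 = -340.142500000 eV

O⁷⁺ (Z = 8) at n = 6:
E = -13.6057 × 8² / 6² = -13.6057 × 64 / 36 = -24.187911111 eV

Since -340.142500000 eV < -24.187911111 eV,
B⁴⁺ at n = 1 is more tightly bound (requires more energy to ionize).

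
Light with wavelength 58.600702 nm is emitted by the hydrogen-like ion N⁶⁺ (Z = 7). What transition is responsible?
n = 11 → n = 5

First, find the photon energy from the wavelength (hc = 1239.84 eV·nm):
E = hc/λ = 1239.84 eV·nm / 58.600702 nm = 21.157426 eV

The energy levels of N⁶⁺ satisfy E_n = -13.6057 × 7² / n² eV, so an emission n_i → n_f releases
ΔE = 13.6057 × 7² × (1/n_f² − 1/n_i²) eV.

Setting ΔE equal to the photon energy:
1/n_f² − 1/n_i² = 21.157426 / (13.6057 × 7²) = 0.031735538

Since 1/n_i² must be positive, we need 1/n_f² > 0.031735538, i.e. n_f ≤ 5. For each allowed n_f, solve n_i = (1/n_f² − 0.031735538)^(−1/2) and check whether it is a whole number:
  n_f = 1: 1/n_i² = 1.000000000 − 0.031735538 = 0.968264462 → n_i = 1.016  (not an integer) ✗
  n_f = 2: 1/n_i² = 0.250000000 − 0.031735538 = 0.218264462 → n_i = 2.140  (not an integer) ✗
  n_f = 3: 1/n_i² = 0.111111111 − 0.031735538 = 0.079375573 → n_i = 3.549  (not an integer) ✗
  n_f = 4: 1/n_i² = 0.062500000 − 0.031735538 = 0.030764462 → n_i = 5.701  (not an integer) ✗
  n_f = 5: 1/n_i² = 0.040000000 − 0.031735538 = 0.008264462 → n_i = 11.000  → integer, n_i = 11 ✓

Only n_f = 5 gives an integer upper level, n_i = 11.

The transition is from n = 11 to n = 5 (emission).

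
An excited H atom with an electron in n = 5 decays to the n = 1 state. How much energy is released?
13.06 eV

The energy levels are E_n = -13.6057 eV / n².

Energy at n = 5: E_5 = -13.6057 / 5² = -0.54423 eV
Energy at n = 1: E_1 = -13.6057 / 1² = -13.60570 eV

For emission (electron falling to lower state), the photon energy is:
E_photon = E_5 - E_1 = |-0.54423 - (-13.60570)|
E_photon = 13.06 eV

This energy is carried away by the emitted photon.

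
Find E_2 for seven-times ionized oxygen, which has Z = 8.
-217.6912 eV

For hydrogen-like ions, the energy levels scale with Z²:
E_n = -13.6057 Z² / n² eV

For O⁷⁺ (Z = 8) at n = 2:
E_2 = -13.6057 × 8² / 2²
E_2 = -13.6057 × 64 / 4
E_2 = -870.7648 / 4
E_2 = -217.6912 eV

The energy is 64 times more negative than hydrogen at the same n due to the stronger nuclear charge.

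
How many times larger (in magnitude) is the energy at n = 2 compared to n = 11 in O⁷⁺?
30.25

Using E_n = -13.6057 Z² / n² eV with Z = 8:

E_2 = -13.6057 × 8² / 2² = -870.7648 / 4 = -217.69120000 eV
E_11 = -13.6057 × 8² / 11² = -870.7648 / 121 = -7.19640331 eV

The ratio is:
E_2/E_11 = (-217.69120000) / (-7.19640331)
E_2/E_11 = (-870.7648/4) / (-870.7648/121)
E_2/E_11 = 121/4
E_2/E_11 = 30.25
(Note: the Z² factors cancel in the ratio.)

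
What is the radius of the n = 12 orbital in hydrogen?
7.6202 nm (or 76.2015 Å)

The Bohr radius formula is:
r_n = n² a₀ / Z

where a₀ = 0.0529177 nm is the Bohr radius.

For H (Z = 1) at n = 12:
r_12 = 12² × 0.0529177 nm / 1
r_12 = 144 × 0.0529177 nm / 1
r_12 = 7.62015 nm / 1
r_12 = 7.6202 nm

The electron orbits at approximately 7.6202 nm from the nucleus.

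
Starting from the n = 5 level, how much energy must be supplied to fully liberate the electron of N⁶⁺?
26.6672 eV

The ionization energy is the energy needed to remove the electron completely (n → ∞).

For a hydrogen-like ion with Z = 7, E_n = -13.6057 Z² / n² eV.

At n = 5: E_5 = -13.6057 × 7² / 5² = -26.6671720 eV
At n = ∞: E_∞ = 0 eV

Ionization energy = E_∞ - E_5 = 0 - (-26.6671720) = 26.6671720 eV
Ionization energy ≈ 26.6672 eV

This is also called the binding energy of the electron in state n = 5.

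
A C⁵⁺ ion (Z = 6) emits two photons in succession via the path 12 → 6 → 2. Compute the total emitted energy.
119.05 eV

The energy levels of C⁵⁺ are E_n = -13.6057 × 6² / n² eV.

First transition (12 → 6):
ΔE₁ = |E_6 - E_12|
ΔE₁ = |-13.60570000 - (-3.40142500)| = 10.20428 eV

Second transition (6 → 2):
ΔE₂ = |E_2 - E_6|
ΔE₂ = |-122.45130000 - (-13.60570000)| = 108.84560 eV

Total energy released:
E_total = ΔE₁ + ΔE₂ = 10.20428 + 108.84560 = 119.05 eV

Note: This equals the direct transition 12 → 2: 119.05 eV ✓
Energy is conserved regardless of the path taken.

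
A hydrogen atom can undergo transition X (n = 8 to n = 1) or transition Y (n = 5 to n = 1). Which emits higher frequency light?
8 → 1

Calculate the energy for each transition:

Transition 8 → 1:
ΔE₁ = |E_1 - E_8| = |-13.6057/1² - (-13.6057/8²)|
ΔE₁ = |-13.6057000000 - (-0.2125890625)| = 13.3931109 eV

Transition 5 → 1:
ΔE₂ = |E_1 - E_5| = |-13.6057/1² - (-13.6057/5²)|
ΔE₂ = |-13.6057000000 - (-0.5442280000)| = 13.0614720 eV

Since 13.3931109 eV > 13.0614720 eV, the transition 8 → 1 emits the more energetic photon.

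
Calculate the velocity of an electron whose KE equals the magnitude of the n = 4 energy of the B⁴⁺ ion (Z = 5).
2.735e+06 m/s (or 0.912169% of c)

The binding energy at n = 4 for B⁴⁺ is:
E_4 = -13.6057 × 5²/4² = -21.25890625 eV
|E_4| = 21.25890625 eV

Convert to Joules:
KE = 21.25890625 eV × (1.602177 × 10⁻¹⁹ J/eV) = 3.40605e-18 J

Using KE = ½mv²:
v = √(2·KE/m_e)
v = √(2 × 3.40605e-18 J / 9.10938 × 10⁻³¹ kg)
v = 2.735e+06 m/s

This is approximately 0.912169% the speed of light.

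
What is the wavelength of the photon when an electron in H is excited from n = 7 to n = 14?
5953.59886 nm

First, find the transition energy using E_n = -13.6057 / n² eV:
E_7 = -13.6057 / 7² = -0.27766734694 eV
E_14 = -13.6057 / 14² = -0.06941683673 eV

Photon energy: |ΔE| = |E_14 - E_7| = 0.20825051021 eV

Convert to wavelength using E = hc/λ with hc = 1239.84 eV·nm:
λ = hc/E = 1239.84 eV·nm / 0.20825051021 eV
λ = 5953.59886 nm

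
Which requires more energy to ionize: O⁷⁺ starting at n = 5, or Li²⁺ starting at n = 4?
O⁷⁺ at n = 5 (E = -34.8306 eV)

Using E_n = -13.6057 Z² / n² eV:

O⁷⁺ (Z = 8) at n = 5:
E = -13.6057 × 8² / 5² = -13.6057 × 64 / 25 = -34.8305920 eV

Li²⁺ (Z = 3) at n = 4:
E = -13.6057 × 3² / 4² = -13.6057 × 9 / 16 = -7.6532063 eV

Since -34.8305920 eV < -7.6532063 eV,
O⁷⁺ at n = 5 is more tightly bound (requires more energy to ionize).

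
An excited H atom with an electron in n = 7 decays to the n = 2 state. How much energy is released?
3.1238 eV

The energy levels are E_n = -13.6057 eV / n².

Energy at n = 7: E_7 = -13.6057 / 7² = -0.2776673 eV
Energy at n = 2: E_2 = -13.6057 / 2² = -3.4014250 eV

For emission (electron falling to lower state), the photon energy is:
E_photon = E_7 - E_2 = |-0.2776673 - (-3.4014250)|
E_photon = 3.1238 eV

This energy is carried away by the emitted photon.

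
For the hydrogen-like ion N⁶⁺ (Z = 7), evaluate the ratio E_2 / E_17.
72.25000

Using E_n = -13.6057 Z² / n² eV with Z = 7:

E_2 = -13.6057 × 7² / 2² = -666.6793 / 4 = -166.66982500000 eV
E_17 = -13.6057 × 7² / 17² = -666.6793 / 289 = -2.30684878893 eV

The ratio is:
E_2/E_17 = (-166.66982500000) / (-2.30684878893)
E_2/E_17 = (-666.6793/4) / (-666.6793/289)
E_2/E_17 = 289/4
E_2/E_17 = 72.25000
(Note: the Z² factors cancel in the ratio.)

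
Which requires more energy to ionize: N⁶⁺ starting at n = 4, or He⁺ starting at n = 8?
N⁶⁺ at n = 4 (E = -41.6675 eV)

Using E_n = -13.6057 Z² / n² eV:

N⁶⁺ (Z = 7) at n = 4:
E = -13.6057 × 7² / 4² = -13.6057 × 49 / 16 = -41.6674563 eV

He⁺ (Z = 2) at n = 8:
E = -13.6057 × 2² / 8² = -13.6057 × 4 / 64 = -0.8503563 eV

Since -41.6674563 eV < -0.8503563 eV,
N⁶⁺ at n = 4 is more tightly bound (requires more energy to ionize).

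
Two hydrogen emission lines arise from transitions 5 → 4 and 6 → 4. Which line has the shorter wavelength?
6 → 4

Calculate the energy for each transition:

Transition 5 → 4:
ΔE₁ = |E_4 - E_5| = |-13.6057/4² - (-13.6057/5²)|
ΔE₁ = |-0.850356250 - (-0.544228000)| = 0.306128 eV

Transition 6 → 4:
ΔE₂ = |E_4 - E_6| = |-13.6057/4² - (-13.6057/6²)|
ΔE₂ = |-0.850356250 - (-0.377936111)| = 0.472420 eV

Since 0.472420 eV > 0.306128 eV, the transition 6 → 4 emits the more energetic photon.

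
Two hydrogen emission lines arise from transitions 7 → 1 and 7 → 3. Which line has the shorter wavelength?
7 → 1

Calculate the energy for each transition:

Transition 7 → 1:
ΔE₁ = |E_1 - E_7| = |-13.6057/1² - (-13.6057/7²)|
ΔE₁ = |-13.605700000000 - (-0.277667346939)| = 13.328032653 eV

Transition 7 → 3:
ΔE₂ = |E_3 - E_7| = |-13.6057/3² - (-13.6057/7²)|
ΔE₂ = |-1.511744444444 - (-0.277667346939)| = 1.234077098 eV

Since 13.328032653 eV > 1.234077098 eV, the transition 7 → 1 emits the more energetic photon.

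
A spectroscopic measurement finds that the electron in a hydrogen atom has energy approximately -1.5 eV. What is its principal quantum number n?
n = 3

The exact energy levels follow E_n = -13.6057 eV / n².

The measured value (-1.5 eV) is reported to only 2 significant figures, so we must test candidate n values and see which one matches to that precision.

Candidate energies:
  n = 1:  E = -13.6057/1² = -13.60570 eV
  n = 2:  E = -13.6057/2² = -3.40143 eV
  n = 3:  E = -13.6057/3² = -1.51174 eV  ← matches
  n = 4:  E = -13.6057/4² = -0.85036 eV
  n = 5:  E = -13.6057/5² = -0.54423 eV

Checking against the measurement of -1.5 eV (2 sig figs), only n = 3 agrees:
E_3 = -1.51174 eV, which rounds to -1.5 eV ✓

Therefore n = 3.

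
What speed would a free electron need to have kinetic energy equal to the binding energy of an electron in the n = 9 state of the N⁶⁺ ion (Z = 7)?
1.70154e+06 m/s (or 0.5676% of c)

The binding energy at n = 9 for N⁶⁺ is:
E_9 = -13.6057 × 7²/9² = -8.23060864 eV
|E_9| = 8.23060864 eV

Convert to Joules:
KE = 8.23060864 eV × (1.602177 × 10⁻¹⁹ J/eV) = 1.3186892e-18 J

Using KE = ½mv²:
v = √(2·KE/m_e)
v = √(2 × 1.3186892e-18 J / 9.10938 × 10⁻³¹ kg)
v = 1.70154e+06 m/s

This is approximately 0.5676% the speed of light.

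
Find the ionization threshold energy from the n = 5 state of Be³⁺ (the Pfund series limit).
8.71 eV

The series limit corresponds to the transition from n = ∞ to n = 5.
This is the highest energy (shortest wavelength) transition in the Pfund series.

E_∞ = 0 eV
E_5 = -13.6057 × 4² / 5² = -8.71 eV

Energy at series limit:
ΔE = E_∞ - E_5 = 0 - (-8.71) = 8.71 eV

This energy equals the ionization energy from the n = 5 state of Be³⁺.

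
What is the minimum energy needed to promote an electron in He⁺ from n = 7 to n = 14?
0.83 eV

The energy levels of a hydrogen-like atom are E_n = -13.6057 Z² eV / n².

Energy at n = 7: E_7 = -13.6057 × 2² / 7² = -1.11067 eV
Energy at n = 14: E_14 = -13.6057 × 2² / 14² = -0.27767 eV

The excitation energy is the difference:
ΔE = E_14 - E_7
ΔE = -0.27767 - (-1.11067)
ΔE = 0.83 eV

Since this is positive, energy must be absorbed (photon absorption).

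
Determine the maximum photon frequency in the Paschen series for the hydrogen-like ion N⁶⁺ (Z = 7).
1.79114e+16 Hz

The series limit corresponds to the transition from n = ∞ to n = 3.
This is the highest energy (shortest wavelength) transition in the Paschen series.

E_∞ = 0 eV
E_3 = -13.6057 × 7² / 3² = -74.0754778 eV

Energy at series limit:
ΔE = E_∞ - E_3 = 0 - (-74.0754778) = 74.0754778 eV
E = 74.0754778 eV × (1.602177 × 10⁻¹⁹ J/eV) = 1.1868203e-17 J
f = E/h = 1.1868203e-17 J / (6.62607 × 10⁻³⁴ J·s) = 1.79114e+16 Hz

This energy equals the ionization energy from the n = 3 state of N⁶⁺.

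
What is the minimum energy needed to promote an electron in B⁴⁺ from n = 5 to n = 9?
9.4064 eV

The energy levels of a hydrogen-like atom are E_n = -13.6057 Z² eV / n².

Energy at n = 5: E_5 = -13.6057 × 5² / 5² = -13.6057000 eV
Energy at n = 9: E_9 = -13.6057 × 5² / 9² = -4.1992901 eV

The excitation energy is the difference:
ΔE = E_9 - E_5
ΔE = -4.1992901 - (-13.6057000)
ΔE = 9.4064 eV

Since this is positive, energy must be absorbed (photon absorption).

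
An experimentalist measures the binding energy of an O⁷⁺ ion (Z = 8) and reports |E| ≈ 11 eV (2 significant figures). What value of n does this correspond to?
n = 9

The exact energy levels follow E_n = -13.6057 Z² / n² eV with Z = 8.

The measured value (-11 eV) is reported to only 2 significant figures, so we must test candidate n values and see which one matches to that precision.

Candidate energies:
  n = 7:  E = -13.6057 × 8² / 7² = -17.77071 eV
  n = 8:  E = -13.6057 × 8² / 8² = -13.60570 eV
  n = 9:  E = -13.6057 × 8² / 9² = -10.75018 eV  ← matches
  n = 10:  E = -13.6057 × 8² / 10² = -8.70765 eV
  n = 11:  E = -13.6057 × 8² / 11² = -7.19640 eV

Checking against the measurement of -11 eV (2 sig figs), only n = 9 agrees:
E_9 = -10.75018 eV, which rounds to -11 eV ✓

Therefore n = 9.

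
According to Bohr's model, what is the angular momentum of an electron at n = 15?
1.5819e-33 J·s (or 15ℏ)

In the Bohr model, angular momentum is quantized:
L = nℏ

where ℏ = h/(2π) = 1.054572e-34 J·s

For n = 15:
L = 15 × 1.054572e-34 J·s
L = 1.5819e-33 J·s

This can also be written as L = 15ℏ.
The angular momentum is an integer multiple of the reduced Planck constant.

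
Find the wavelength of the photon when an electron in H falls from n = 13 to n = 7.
6288.4888 nm

First, find the transition energy using E_n = -13.6057 / n² eV:
E_13 = -13.6057 / 13² = -0.0805071006 eV
E_7 = -13.6057 / 7² = -0.2776673469 eV

Photon energy: |ΔE| = |E_7 - E_13| = 0.1971602463 eV

Convert to wavelength using E = hc/λ with hc = 1239.84 eV·nm:
λ = hc/E = 1239.84 eV·nm / 0.1971602463 eV
λ = 6288.4888 nm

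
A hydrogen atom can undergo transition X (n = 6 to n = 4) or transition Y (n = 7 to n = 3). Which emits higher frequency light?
7 → 3

Calculate the energy for each transition:

Transition 6 → 4:
ΔE₁ = |E_4 - E_6| = |-13.6057/4² - (-13.6057/6²)|
ΔE₁ = |-0.85035625000 - (-0.37793611111)| = 0.47242014 eV

Transition 7 → 3:
ΔE₂ = |E_3 - E_7| = |-13.6057/3² - (-13.6057/7²)|
ΔE₂ = |-1.51174444444 - (-0.27766734694)| = 1.23407710 eV

Since 1.23407710 eV > 0.47242014 eV, the transition 7 → 3 emits the more energetic photon.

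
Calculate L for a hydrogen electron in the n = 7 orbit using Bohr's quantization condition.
7.38e-34 J·s (or 7ℏ)

In the Bohr model, angular momentum is quantized:
L = nℏ

where ℏ = h/(2π) = 1.0546e-34 J·s

For n = 7:
L = 7 × 1.0546e-34 J·s
L = 7.38e-34 J·s

This can also be written as L = 7ℏ.
The angular momentum is an integer multiple of the reduced Planck constant.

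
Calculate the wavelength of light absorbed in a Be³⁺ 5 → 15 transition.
160.18 nm

First, find the transition energy using E_n = -13.6057 Z² / n² eV:
E_5 = -13.6057 × 4² / 5² = -8.707648 eV
E_15 = -13.6057 × 4² / 15² = -0.967516 eV

Photon energy: |ΔE| = |E_15 - E_5| = 7.740132 eV

Convert to wavelength using E = hc/λ with hc = 1239.84 eV·nm:
λ = hc/E = 1239.84 eV·nm / 7.740132 eV
λ = 160.18 nm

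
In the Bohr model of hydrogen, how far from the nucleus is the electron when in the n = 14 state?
10.3719 nm (or 103.7187 Å)

The Bohr radius formula is:
r_n = n² a₀ / Z

where a₀ = 0.0529177 nm is the Bohr radius.

For H (Z = 1) at n = 14:
r_14 = 14² × 0.0529177 nm / 1
r_14 = 196 × 0.0529177 nm / 1
r_14 = 10.37187 nm / 1
r_14 = 10.3719 nm

The electron orbits at approximately 10.3719 nm from the nucleus.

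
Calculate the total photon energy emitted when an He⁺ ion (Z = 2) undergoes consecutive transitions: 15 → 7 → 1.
54.1809 eV

The energy levels of He⁺ are E_n = -13.6057 × 2² / n² eV.

First transition (15 → 7):
ΔE₁ = |E_7 - E_15|
ΔE₁ = |-1.1106693878 - (-0.2418791111)| = 0.8687903 eV

Second transition (7 → 1):
ΔE₂ = |E_1 - E_7|
ΔE₂ = |-54.4228000000 - (-1.1106693878)| = 53.3121306 eV

Total energy released:
E_total = ΔE₁ + ΔE₂ = 0.8687903 + 53.3121306 = 54.1809 eV

Note: This equals the direct transition 15 → 1: 54.1809 eV ✓
Energy is conserved regardless of the path taken.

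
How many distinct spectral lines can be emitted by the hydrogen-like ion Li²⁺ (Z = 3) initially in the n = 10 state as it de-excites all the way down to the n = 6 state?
10

The electron can occupy levels n = 6, 7, ..., 10 during de-excitation — that is m = 10 - 6 + 1 = 5 distinct levels.

The number of distinct spectral lines equals the number of ways to choose 2 of these m levels (each pair gives one possible emission transition):

Number of lines = m(m-1)/2 = 5×4/2 = 10

These correspond to all possible transitions between the 5 levels:
10 → 9, 10 → 8, 10 → 7, 10 → 6, 9 → 8, 9 → 7, 9 → 6, 8 → 7...

Each transition produces a photon with a unique energy (and thus wavelength). This count does not depend on Z.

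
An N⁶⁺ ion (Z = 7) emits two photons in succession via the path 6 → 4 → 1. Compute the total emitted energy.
648.160431 eV

The energy levels of N⁶⁺ are E_n = -13.6057 × 7² / n² eV.

First transition (6 → 4):
ΔE₁ = |E_4 - E_6|
ΔE₁ = |-41.667456250000 - (-18.518869444444)| = 23.148586806 eV

Second transition (4 → 1):
ΔE₂ = |E_1 - E_4|
ΔE₂ = |-666.679300000000 - (-41.667456250000)| = 625.011843750 eV

Total energy released:
E_total = ΔE₁ + ΔE₂ = 23.148586806 + 625.011843750 = 648.160431 eV

Note: This equals the direct transition 6 → 1: 648.160431 eV ✓
Energy is conserved regardless of the path taken.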